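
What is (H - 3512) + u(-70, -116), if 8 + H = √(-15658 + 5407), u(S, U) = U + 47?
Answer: -3589 + 3*I*√1139 ≈ -3589.0 + 101.25*I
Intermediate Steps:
u(S, U) = 47 + U
H = -8 + 3*I*√1139 (H = -8 + √(-15658 + 5407) = -8 + √(-10251) = -8 + 3*I*√1139 ≈ -8.0 + 101.25*I)
(H - 3512) + u(-70, -116) = ((-8 + 3*I*√1139) - 3512) + (47 - 116) = (-3520 + 3*I*√1139) - 69 = -3589 + 3*I*√1139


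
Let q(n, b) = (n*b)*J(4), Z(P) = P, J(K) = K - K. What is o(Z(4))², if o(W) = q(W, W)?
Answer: 0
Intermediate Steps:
J(K) = 0
q(n, b) = 0 (q(n, b) = (n*b)*0 = (b*n)*0 = 0)
o(W) = 0
o(Z(4))² = 0² = 0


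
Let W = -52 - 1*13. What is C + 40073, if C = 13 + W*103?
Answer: 33391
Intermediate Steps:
W = -65 (W = -52 - 13 = -65)
C = -6682 (C = 13 - 65*103 = 13 - 6695 = -6682)
C + 40073 = -6682 + 40073 = 33391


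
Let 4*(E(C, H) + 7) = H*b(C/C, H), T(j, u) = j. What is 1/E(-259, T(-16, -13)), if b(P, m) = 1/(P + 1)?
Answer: -⅑ ≈ -0.11111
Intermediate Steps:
b(P, m) = 1/(1 + P)
E(C, H) = -7 + H/8 (E(C, H) = -7 + (H/(1 + C/C))/4 = -7 + (H/(1 + 1))/4 = -7 + (H/2)/4 = -7 + H/8)
1/E(-259, T(-16, -13)) = 1/(-7 + (⅛)*(-16)) = 1/(-7 - 2) = 1/(-9) = -⅑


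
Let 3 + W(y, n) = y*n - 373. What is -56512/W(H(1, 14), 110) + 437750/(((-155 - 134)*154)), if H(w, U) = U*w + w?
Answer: -6455497/119119 ≈ -54.194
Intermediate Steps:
H(w, U) = w + U*w
W(y, n) = -376 + n*y (W(y, n) = -3 + (y*n - 373) = -3 + (n*y - 373) = -3 + (-373 + n*y) = -376 + n*y)
-56512/W(H(1, 14), 110) + 437750/(((-155 - 134)*154)) = -56512/(-376 + 110*(1*(1 + 14))) + 437750/(((-155 - 134)*154)) = -56512/(-376 + 110*(1*15)) + 437750/((-289*154)) = -56512/(-376 + 110*15) + 437750/(-44506) = -56512/(-376 + 1650) + 437750*(-1/44506) = -56512/1274 - 12875/1309 = -56512*1/1274 - 12875/1309 = -28256/637 - 12875/1309 = -6455497/119119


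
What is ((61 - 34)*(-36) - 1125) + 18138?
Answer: 16041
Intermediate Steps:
((61 - 34)*(-36) - 1125) + 18138 = (27*(-36) - 1125) + 18138 = (-972 - 1125) + 18138 = -2097 + 18138 = 16041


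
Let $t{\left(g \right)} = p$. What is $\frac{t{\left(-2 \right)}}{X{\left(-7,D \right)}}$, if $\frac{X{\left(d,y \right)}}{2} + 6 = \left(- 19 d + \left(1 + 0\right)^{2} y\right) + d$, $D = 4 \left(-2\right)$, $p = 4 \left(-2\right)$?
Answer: $- \frac{1}{28} \approx -0.035714$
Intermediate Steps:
$p = -8$
$D = -8$
$X{\left(d,y \right)} = -12 - 36 d + 2 y$ ($X{\left(d,y \right)} = -12 + 2 \left(\left(- 19 d + \left(1 + 0\right)^{2} y\right) + d\right) = -12 + 2 \left(\left(- 19 d + 1^{2} y\right) + d\right) = -12 + 2 \left(\left(- 19 d + 1 y\right) + d\right) = -12 + 2 \left(\left(- 19 d + y\right) + d\right) = -12 + 2 \left(\left(y - 19 d\right) + d\right) = -12 + 2 \left(y - 18 d\right) = -12 - \left(- 2 y + 36 d\right) = -12 - 36 d + 2 y$)
$t{\left(g \right)} = -8$
$\frac{t{\left(-2 \right)}}{X{\left(-7,D \right)}} = \frac{1}{-12 - -252 + 2 \left(-8\right)} \left(-8\right) = \frac{1}{-12 + 252 - 16} \left(-8\right) = \frac{1}{224} \left(-8\right) = - \frac{1}{28}$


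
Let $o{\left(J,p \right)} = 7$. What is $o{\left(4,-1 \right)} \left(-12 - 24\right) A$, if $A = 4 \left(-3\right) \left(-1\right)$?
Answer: $-3024$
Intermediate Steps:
$A = 12$ ($A = \left(-12\right) \left(-1\right) = 12$)
$o{\left(4,-1 \right)} \left(-12 - 24\right) A = 7 \left(-12 - 24\right) 12 = 7 \left(-36\right) 12 = \left(-252\right) 12 = -3024$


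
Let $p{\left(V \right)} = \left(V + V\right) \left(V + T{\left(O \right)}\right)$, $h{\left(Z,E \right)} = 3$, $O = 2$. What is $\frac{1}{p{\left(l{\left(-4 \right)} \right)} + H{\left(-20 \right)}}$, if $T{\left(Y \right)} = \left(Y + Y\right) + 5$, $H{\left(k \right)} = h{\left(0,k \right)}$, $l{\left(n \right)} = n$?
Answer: $- \frac{1}{37} \approx -0.027027$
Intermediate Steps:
$H{\left(k \right)} = 3$
$T{\left(Y \right)} = 5 + 2 Y$ ($T{\left(Y \right)} = 2 Y + 5 = 5 + 2 Y$)
$p{\left(V \right)} = 2 V \left(9 + V\right)$ ($p{\left(V \right)} = \left(V + V\right) \left(V + \left(5 + 2 \cdot 2\right)\right) = 2 V \left(V + \left(5 + 4\right)\right) = 2 V \left(V + 9\right) = 2 V \left(9 + V\right)$)
$\frac{1}{p{\left(l{\left(-4 \right)} \right)} + H{\left(-20 \right)}} = \frac{1}{2 \left(-4\right) \left(9 - 4\right) + 3} = \frac{1}{2 \left(-4\right) 5 + 3} = \frac{1}{-40 + 3} = \frac{1}{-37} = - \frac{1}{37}$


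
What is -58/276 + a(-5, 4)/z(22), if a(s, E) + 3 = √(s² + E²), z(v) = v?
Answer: -263/759 + √41/22 ≈ -0.055457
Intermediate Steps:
a(s, E) = -3 + √(E² + s²) (a(s, E) = -3 + √(s² + E²) = -3 + √(E² + s²))
-58/276 + a(-5, 4)/z(22) = -58/276 + (-3 + √(4² + (-5)²))/22 = -58*1/276 + (-3 + √(16 + 25))*(1/22) = -29/138 + (-3 + √41)*(1/22) = -29/138 + (-3/22 + √41/22) = -263/759 + √41/22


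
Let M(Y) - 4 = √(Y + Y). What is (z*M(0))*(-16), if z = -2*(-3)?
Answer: -384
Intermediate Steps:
z = 6
M(Y) = 4 + √2*√Y (M(Y) = 4 + √(Y + Y) = 4 + √(2*Y) = 4 + √2*√Y)
(z*M(0))*(-16) = (6*(4 + √2*√0))*(-16) = (6*(4 + √2*0))*(-16) = (6*(4 + 0))*(-16) = (6*4)*(-16) = 24*(-16) = -384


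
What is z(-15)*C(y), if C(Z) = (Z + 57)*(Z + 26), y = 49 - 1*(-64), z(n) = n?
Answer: -354450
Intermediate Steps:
y = 113 (y = 49 + 64 = 113)
C(Z) = (26 + Z)*(57 + Z) (C(Z) = (57 + Z)*(26 + Z) = (26 + Z)*(57 + Z))
z(-15)*C(y) = -15*(1482 + 113² + 83*113) = -15*(1482 + 12769 + 9379) = -15*23630 = -354450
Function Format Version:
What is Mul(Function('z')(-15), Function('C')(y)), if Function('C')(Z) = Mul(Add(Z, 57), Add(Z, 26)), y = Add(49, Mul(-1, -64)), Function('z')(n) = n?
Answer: -354450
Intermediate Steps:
y = 113 (y = Add(49, 64) = 113)
Function('C')(Z) = Mul(Add(26, Z), Add(57, Z)) (Function('C')(Z) = Mul(Add(57, Z), Add(26, Z)) = Mul(Add(26, Z), Add(57, Z)))
Mul(Function('z')(-15), Function('C')(y)) = Mul(-15, Add(1482, Pow(113, 2), Mul(83, 113))) = Mul(-15, Add(1482, 12769, 9379)) = Mul(-15, 23630) = -354450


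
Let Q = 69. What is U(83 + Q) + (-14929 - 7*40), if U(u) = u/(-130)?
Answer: -988661/65 ≈ -15210.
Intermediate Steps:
U(u) = -u/130 (U(u) = u*(-1/130) = -u/130)
U(83 + Q) + (-14929 - 7*40) = -(83 + 69)/130 + (-14929 - 7*40) = -1/130*152 + (-14929 - 280) = -76/65 - 15209 = -988661/65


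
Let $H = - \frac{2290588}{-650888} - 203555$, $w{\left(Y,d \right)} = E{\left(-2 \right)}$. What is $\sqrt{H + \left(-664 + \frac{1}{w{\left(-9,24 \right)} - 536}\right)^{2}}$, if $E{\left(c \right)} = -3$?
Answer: $\frac{15 \sqrt{165605667238324790}}{12529594} \approx 487.18$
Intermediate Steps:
$w{\left(Y,d \right)} = -3$
$H = - \frac{33122304063}{162722}$ ($H = \left(-2290588\right) \left(- \frac{1}{650888}\right) - 203555 = \frac{572647}{162722} - 203555 = - \frac{33122304063}{162722} \approx -2.0355 \cdot 10^{5}$)
$\sqrt{H + \left(-664 + \frac{1}{w{\left(-9,24 \right)} - 536}\right)^{2}} = \sqrt{- \frac{33122304063}{162722} + \left(-664 + \frac{1}{-3 - 536}\right)^{2}} = \sqrt{- \frac{33122304063}{162722} + \left(-664 + \frac{1}{-539}\right)^{2}} = \sqrt{- \frac{33122304063}{162722} + \left(-664 - \frac{1}{539}\right)^{2}} = \sqrt{- \frac{33122304063}{162722} + \left(- \frac{357897}{539}\right)^{2}} = \sqrt{- \frac{33122304063}{162722} + \frac{128090262609}{290521}} = \sqrt{\frac{1602911259082125}{6753451166}} = \frac{15 \sqrt{165605667238324790}}{12529594}$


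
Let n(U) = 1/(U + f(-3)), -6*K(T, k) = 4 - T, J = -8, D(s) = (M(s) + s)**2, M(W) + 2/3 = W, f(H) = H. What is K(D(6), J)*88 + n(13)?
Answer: 492827/270 ≈ 1825.3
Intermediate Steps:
M(W) = -2/3 + W
D(s) = (-2/3 + 2*s)**2 (D(s) = ((-2/3 + s) + s)**2 = (-2/3 + 2*s)**2)
K(T, k) = -2/3 + T/6 (K(T, k) = -(4 - T)/6 = -2/3 + T/6)
n(U) = 1/(-3 + U) (n(U) = 1/(U - 3) = 1/(-3 + U))
K(D(6), J)*88 + n(13) = (-2/3 + (4*(-1 + 3*6)**2/9)/6)*88 + 1/(-3 + 13) = (-2/3 + (4*(-1 + 18)**2/9)/6)*88 + 1/10 = (-2/3 + ((4/9)*17**2)/6)*88 + 1/10 = (-2/3 + ((4/9)*289)/6)*88 + 1/10 = (-2/3 + (1/6)*(1156/9))*88 + 1/10 = (-2/3 + 578/27)*88 + 1/10 = (560/27)*88 + 1/10 = 49280/27 + 1/10 = 492827/270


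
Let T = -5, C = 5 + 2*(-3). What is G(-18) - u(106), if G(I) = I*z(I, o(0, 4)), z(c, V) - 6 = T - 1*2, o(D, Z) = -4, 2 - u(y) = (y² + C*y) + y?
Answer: 11252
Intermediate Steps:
C = -1 (C = 5 - 6 = -1)
u(y) = 2 - y² (u(y) = 2 - ((y² - y) + y) = 2 - y²)
z(c, V) = -1 (z(c, V) = 6 + (-5 - 1*2) = 6 + (-5 - 2) = 6 - 7 = -1)
G(I) = -I (G(I) = I*(-1) = -I)
G(-18) - u(106) = -1*(-18) - (2 - 1*106²) = 18 - (2 - 1*11236) = 18 - (2 - 11236) = 18 - 1*(-11234) = 18 + 11234 = 11252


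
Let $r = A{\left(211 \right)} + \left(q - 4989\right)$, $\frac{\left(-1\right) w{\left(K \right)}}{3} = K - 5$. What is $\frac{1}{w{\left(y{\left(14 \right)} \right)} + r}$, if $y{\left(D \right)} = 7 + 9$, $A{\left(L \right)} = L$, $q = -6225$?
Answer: $- \frac{1}{11036} \approx -9.0613 \cdot 10^{-5}$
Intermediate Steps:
$y{\left(D \right)} = 16$
$w{\left(K \right)} = 15 - 3 K$ ($w{\left(K \right)} = - 3 \left(K - 5\right) = - 3 \left(-5 + K\right) = 15 - 3 K$)
$r = -11003$ ($r = 211 - 11214 = -11003$)
$\frac{1}{w{\left(y{\left(14 \right)} \right)} + r} = \frac{1}{\left(15 - 48\right) - 11003} = \frac{1}{-33 - 11003} = \frac{1}{-11036} = - \frac{1}{11036}$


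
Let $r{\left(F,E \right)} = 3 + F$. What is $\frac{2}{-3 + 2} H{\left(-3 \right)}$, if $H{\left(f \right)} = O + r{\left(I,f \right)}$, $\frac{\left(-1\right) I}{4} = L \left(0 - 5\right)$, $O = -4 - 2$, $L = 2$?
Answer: $-74$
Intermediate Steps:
$O = -6$
$I = 40$ ($I = - 4 \cdot 2 \left(0 - 5\right) = - 4 \cdot 2 \left(-5\right) = \left(-4\right) \left(-10\right) = 40$)
$H{\left(f \right)} = 37$ ($H{\left(f \right)} = -6 + \left(3 + 40\right) = -6 + 43 = 37$)
$\frac{2}{-3 + 2} H{\left(-3 \right)} = \frac{2}{-3 + 2} \cdot 37 = \frac{2}{-1} \cdot 37 = 2 \left(-1\right) 37 = \left(-2\right) 37 = -74$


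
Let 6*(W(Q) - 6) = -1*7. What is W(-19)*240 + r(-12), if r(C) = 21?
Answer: 1181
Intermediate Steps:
W(Q) = 29/6 (W(Q) = 6 + (-1*7)/6 = 6 + (1/6)*(-7) = 6 - 7/6 = 29/6)
W(-19)*240 + r(-12) = (29/6)*240 + 21 = 1160 + 21 = 1181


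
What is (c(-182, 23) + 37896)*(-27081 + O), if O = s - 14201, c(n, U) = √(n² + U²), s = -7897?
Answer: -1863687384 - 49179*√33653 ≈ -1.8727e+9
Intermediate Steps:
c(n, U) = √(U² + n²)
O = -22098 (O = -7897 - 14201 = -22098)
(c(-182, 23) + 37896)*(-27081 + O) = (√(23² + (-182)²) + 37896)*(-27081 - 22098) = (√(529 + 33124) + 37896)*(-49179) = (√33653 + 37896)*(-49179) = (37896 + √33653)*(-49179) = -1863687384 - 49179*√33653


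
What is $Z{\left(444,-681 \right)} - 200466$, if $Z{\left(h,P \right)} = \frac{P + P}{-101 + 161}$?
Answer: $- \frac{2004887}{10} \approx -2.0049 \cdot 10^{5}$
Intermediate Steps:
$Z{\left(h,P \right)} = \frac{P}{30}$ ($Z{\left(h,P \right)} = \frac{2 P}{60} = 2 P \frac{1}{60} = \frac{P}{30}$)
$Z{\left(444,-681 \right)} - 200466 = \frac{1}{30} \left(-681\right) - 200466 = - \frac{227}{10} - 200466 = - \frac{2004887}{10}$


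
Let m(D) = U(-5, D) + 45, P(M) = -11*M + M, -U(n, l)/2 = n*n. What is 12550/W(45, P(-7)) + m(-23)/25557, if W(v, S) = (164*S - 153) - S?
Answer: 320684065/287695149 ≈ 1.1147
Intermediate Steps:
U(n, l) = -2*n**2 (U(n, l) = -2*n*n = -2*n**2)
P(M) = -10*M
W(v, S) = -153 + 163*S (W(v, S) = (-153 + 164*S) - S = -153 + 163*S)
m(D) = -5 (m(D) = -2*(-5)**2 + 45 = -2*25 + 45 = -50 + 45 = -5)
12550/W(45, P(-7)) + m(-23)/25557 = 12550/(-153 + 163*(-10*(-7))) - 5/25557 = 12550/(-153 + 163*70) - 5*1/25557 = 12550/(-153 + 11410) - 5/25557 = 12550/11257 - 5/25557 = 320684065/287695149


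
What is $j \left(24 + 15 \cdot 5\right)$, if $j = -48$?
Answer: $-4752$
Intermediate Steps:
$j \left(24 + 15 \cdot 5\right) = - 48 \left(24 + 15 \cdot 5\right) = - 48 \left(24 + 75\right) = \left(-48\right) 99 = -4752$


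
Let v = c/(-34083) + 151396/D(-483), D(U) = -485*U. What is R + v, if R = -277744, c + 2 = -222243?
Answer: -105594395469877/380195865 ≈ -2.7774e+5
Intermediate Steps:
c = -222245 (c = -2 - 222243 = -222245)
v = 2724858683/380195865 (v = -222245/(-34083) + 151396/((-485*(-483))) = -222245*(-1/34083) + 151396/234255 = 222245/34083 + 151396*(1/234255) = 222245/34083 + 21628/33465 = 2724858683/380195865 ≈ 7.1670)
R + v = -277744 + 2724858683/380195865 = -105594395469877/380195865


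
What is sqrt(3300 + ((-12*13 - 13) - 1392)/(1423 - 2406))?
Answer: sqrt(3190288163)/983 ≈ 57.459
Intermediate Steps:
sqrt(3300 + ((-12*13 - 13) - 1392)/(1423 - 2406)) = sqrt(3300 + ((-156 - 13) - 1392)/(-983)) = sqrt(3300 + (-169 - 1392)*(-1/983)) = sqrt(3300 - 1561*(-1/983)) = sqrt(3300 + 1561/983) = sqrt(3245461/983) = sqrt(3190288163)/983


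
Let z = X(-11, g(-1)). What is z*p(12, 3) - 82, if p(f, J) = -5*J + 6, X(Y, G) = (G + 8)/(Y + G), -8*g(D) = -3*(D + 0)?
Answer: -6913/91 ≈ -75.967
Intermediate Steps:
g(D) = 3*D/8 (g(D) = -(-3)*(D + 0)/8 = -(-3)*D/8 = 3*D/8)
X(Y, G) = (8 + G)/(G + Y)
p(f, J) = 6 - 5*J
z = -61/91 (z = (8 + (3/8)*(-1))/((3/8)*(-1) - 11) = (8 - 3/8)/(-3/8 - 11) = (61/8)/(-91/8) = -8/91*61/8 = -61/91 ≈ -0.67033)
z*p(12, 3) - 82 = -61*(6 - 5*3)/91 - 82 = -61*(6 - 15)/91 - 82 = -61/91*(-9) - 82 = 549/91 - 82 = -6913/91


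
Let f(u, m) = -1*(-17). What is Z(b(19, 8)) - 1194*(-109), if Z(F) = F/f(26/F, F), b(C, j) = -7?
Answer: 2212475/17 ≈ 1.3015e+5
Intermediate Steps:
f(u, m) = 17
Z(F) = F/17
Z(b(19, 8)) - 1194*(-109) = (1/17)*(-7) - 1194*(-109) = -7/17 + 130146 = 2212475/17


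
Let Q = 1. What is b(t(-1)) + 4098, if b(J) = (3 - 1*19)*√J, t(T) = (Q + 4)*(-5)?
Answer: 4098 - 80*I ≈ 4098.0 - 80.0*I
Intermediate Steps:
t(T) = -25 (t(T) = (1 + 4)*(-5) = 5*(-5) = -25)
b(J) = -16*√J (b(J) = (3 - 19)*√J = -16*√J)
b(t(-1)) + 4098 = -80*I + 4098 = 4098 - 80*I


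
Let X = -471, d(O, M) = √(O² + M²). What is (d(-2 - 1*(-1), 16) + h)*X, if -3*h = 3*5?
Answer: 2355 - 471*√257 ≈ -5195.7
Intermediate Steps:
h = -5 ≈ -5.0000
d(O, M) = √(M² + O²)
(d(-2 - 1*(-1), 16) + h)*X = (√(16² + (-2 - 1*(-1))²) - 5)*(-471) = (√(256 + (-2 + 1)²) - 5)*(-471) = (√(256 + (-1)²) - 5)*(-471) = (√(256 + 1) - 5)*(-471) = (√257 - 5)*(-471) = (-5 + √257)*(-471) = 2355 - 471*√257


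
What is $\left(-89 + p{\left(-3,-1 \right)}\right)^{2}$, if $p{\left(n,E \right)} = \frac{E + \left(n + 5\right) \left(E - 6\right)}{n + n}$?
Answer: $\frac{29929}{4} \approx 7482.3$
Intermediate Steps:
$p{\left(n,E \right)} = \frac{E + \left(-6 + E\right) \left(5 + n\right)}{2 n}$ ($p{\left(n,E \right)} = \frac{E + \left(5 + n\right) \left(-6 + E\right)}{2 n} = \left(E + \left(-6 + E\right) \left(5 + n\right)\right) \frac{1}{2 n} = \frac{E + \left(-6 + E\right) \left(5 + n\right)}{2 n}$)
$\left(-89 + p{\left(-3,-1 \right)}\right)^{2} = \left(-89 + \frac{-30 + 6 \left(-1\right) - 3 \left(-6 - 1\right)}{2 \left(-3\right)}\right)^{2} = \left(-89 + \frac{1}{2} \left(- \frac{1}{3}\right) \left(-30 - 6 - -21\right)\right)^{2} = \left(-89 + \frac{1}{2} \left(- \frac{1}{3}\right) \left(-30 - 6 + 21\right)\right)^{2} = \left(-89 + \frac{1}{2} \left(- \frac{1}{3}\right) \left(-15\right)\right)^{2} = \left(-89 + \frac{5}{2}\right)^{2} = \left(- \frac{173}{2}\right)^{2} = \frac{29929}{4}$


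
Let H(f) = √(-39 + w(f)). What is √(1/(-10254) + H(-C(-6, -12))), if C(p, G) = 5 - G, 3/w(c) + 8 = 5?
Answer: √(-10254 + 210289032*I*√10)/10254 ≈ 1.7783 + 1.7783*I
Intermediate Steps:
w(c) = -1 (w(c) = 3/(-8 + 5) = 3/(-3) = 3*(-⅓) = -1)
H(f) = 2*I*√10 (H(f) = √(-39 - 1) = √(-40) = 2*I*√10)
√(1/(-10254) + H(-C(-6, -12))) = √(1/(-10254) + 2*I*√10) = √(-1/10254 + 2*I*√10)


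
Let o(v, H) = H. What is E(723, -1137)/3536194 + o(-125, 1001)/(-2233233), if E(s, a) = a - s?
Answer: -3846771787/3948572567601 ≈ -0.00097422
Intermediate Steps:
E(723, -1137)/3536194 + o(-125, 1001)/(-2233233) = (-1137 - 1*723)/3536194 + 1001/(-2233233) = (-1137 - 723)*(1/3536194) + 1001*(-1/2233233) = -1860*1/3536194 - 1001/2233233 = -930/1768097 - 1001/2233233 = -3846771787/3948572567601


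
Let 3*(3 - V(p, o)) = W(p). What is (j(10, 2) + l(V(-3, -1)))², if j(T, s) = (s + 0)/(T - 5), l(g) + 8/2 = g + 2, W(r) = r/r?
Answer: 256/225 ≈ 1.1378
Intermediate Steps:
W(r) = 1
V(p, o) = 8/3 (V(p, o) = 3 - ⅓*1 = 3 - ⅓ = 8/3)
l(g) = -2 + g (l(g) = -4 + (g + 2) = -4 + (2 + g) = -2 + g)
j(T, s) = s/(-5 + T)
(j(10, 2) + l(V(-3, -1)))² = (2/(-5 + 10) + (-2 + 8/3))² = (2/5 + ⅔)² = (2*(⅕) + ⅔)² = (⅖ + ⅔)² = (16/15)² = 256/225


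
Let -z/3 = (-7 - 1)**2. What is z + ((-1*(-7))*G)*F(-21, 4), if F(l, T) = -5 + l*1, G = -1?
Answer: -10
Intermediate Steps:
F(l, T) = -5 + l
z = -192 (z = -3*(-7 - 1)**2 = -3*(-8)**2 = -3*64 = -192)
z + ((-1*(-7))*G)*F(-21, 4) = -192 + (-1*(-7)*(-1))*(-5 - 21) = -192 + (7*(-1))*(-26) = -192 - 7*(-26) = -192 + 182 = -10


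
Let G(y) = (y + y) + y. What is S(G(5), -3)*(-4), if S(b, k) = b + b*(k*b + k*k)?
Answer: 2100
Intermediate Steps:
G(y) = 3*y (G(y) = 2*y + y = 3*y)
S(b, k) = b + b*(k² + b*k) (S(b, k) = b + b*(b*k + k²) = b + b*(k² + b*k))
S(G(5), -3)*(-4) = ((3*5)*(1 + (-3)² + (3*5)*(-3)))*(-4) = (15*(1 + 9 + 15*(-3)))*(-4) = (15*(1 + 9 - 45))*(-4) = (15*(-35))*(-4) = -525*(-4) = 2100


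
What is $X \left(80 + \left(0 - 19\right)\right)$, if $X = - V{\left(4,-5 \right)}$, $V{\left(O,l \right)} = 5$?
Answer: $-305$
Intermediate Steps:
$X = -5$ ($X = \left(-1\right) 5 = -5$)
$X \left(80 + \left(0 - 19\right)\right) = - 5 \left(80 + \left(0 - 19\right)\right) = - 5 \left(80 - 19\right) = \left(-5\right) 61 = -305$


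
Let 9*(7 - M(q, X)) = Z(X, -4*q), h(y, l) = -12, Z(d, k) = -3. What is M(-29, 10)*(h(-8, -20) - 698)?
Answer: -15620/3 ≈ -5206.7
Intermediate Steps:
M(q, X) = 22/3 (M(q, X) = 7 - 1/9*(-3) = 7 + 1/3 = 22/3)
M(-29, 10)*(h(-8, -20) - 698) = 22*(-12 - 698)/3 = (22/3)*(-710) = -15620/3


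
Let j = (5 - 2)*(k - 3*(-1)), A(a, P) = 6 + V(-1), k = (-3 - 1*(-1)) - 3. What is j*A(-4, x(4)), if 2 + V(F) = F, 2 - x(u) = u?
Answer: -18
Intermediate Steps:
x(u) = 2 - u
V(F) = -2 + F
k = -5 (k = (-3 + 1) - 3 = -2 - 3 = -5)
A(a, P) = 3 (A(a, P) = 6 + (-2 - 1) = 6 - 3 = 3)
j = -6 (j = (5 - 2)*(-5 - 3*(-1)) = 3*(-5 + 3) = 3*(-2) = -6)
j*A(-4, x(4)) = -6*3 = -18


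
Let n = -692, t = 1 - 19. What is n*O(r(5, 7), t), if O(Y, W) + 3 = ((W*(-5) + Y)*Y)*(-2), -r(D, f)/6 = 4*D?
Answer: 4984476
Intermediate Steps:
t = -18
r(D, f) = -24*D
O(Y, W) = -3 - 2*Y*(Y - 5*W) (O(Y, W) = -3 + ((W*(-5) + Y)*Y)*(-2) = -3 + ((-5*W + Y)*Y)*(-2) = -3 + ((Y - 5*W)*Y)*(-2) = -3 + (Y*(Y - 5*W))*(-2) = -3 - 2*Y*(Y - 5*W))
n*O(r(5, 7), t) = -692*(-3 - 2*(-24*5)² + 10*(-18)*(-24*5)) = -692*(-3 - 2*(-120)² + 10*(-18)*(-120)) = -692*(-3 - 2*14400 + 21600) = -692*(-3 - 28800 + 21600) = -692*(-7203) = 4984476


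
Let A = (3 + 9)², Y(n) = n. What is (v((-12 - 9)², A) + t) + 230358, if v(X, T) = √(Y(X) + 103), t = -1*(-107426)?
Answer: 337784 + 4*√34 ≈ 3.3781e+5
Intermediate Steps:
A = 144 (A = 12² = 144)
t = 107426
v(X, T) = √(103 + X) (v(X, T) = √(X + 103) = √(103 + X))
(v((-12 - 9)², A) + t) + 230358 = (√(103 + (-12 - 9)²) + 107426) + 230358 = (√(103 + (-21)²) + 107426) + 230358 = (√(103 + 441) + 107426) + 230358 = (√544 + 107426) + 230358 = (4*√34 + 107426) + 230358 = (107426 + 4*√34) + 230358 = 337784 + 4*√34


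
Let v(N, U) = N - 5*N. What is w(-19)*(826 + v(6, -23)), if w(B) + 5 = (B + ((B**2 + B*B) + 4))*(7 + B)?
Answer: -6808178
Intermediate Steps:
w(B) = -5 + (7 + B)*(4 + B + 2*B**2) (w(B) = -5 + (B + ((B**2 + B*B) + 4))*(7 + B) = -5 + (B + ((B**2 + B**2) + 4))*(7 + B) = -5 + (B + (2*B**2 + 4))*(7 + B) = -5 + (B + (4 + 2*B**2))*(7 + B) = -5 + (4 + B + 2*B**2)*(7 + B) = -5 + (7 + B)*(4 + B + 2*B**2))
v(N, U) = -4*N
w(-19)*(826 + v(6, -23)) = (23 + 2*(-19)**3 + 11*(-19) + 15*(-19)**2)*(826 - 4*6) = (23 + 2*(-6859) - 209 + 15*361)*(826 - 24) = (23 - 13718 - 209 + 5415)*802 = -8489*802 = -6808178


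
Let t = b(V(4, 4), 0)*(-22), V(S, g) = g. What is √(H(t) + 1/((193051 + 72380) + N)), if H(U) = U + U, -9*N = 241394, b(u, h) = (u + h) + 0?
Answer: I*√811657741912235/2147485 ≈ 13.266*I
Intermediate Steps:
b(u, h) = h + u (b(u, h) = (h + u) + 0 = h + u)
N = -241394/9 (N = -⅑*241394 = -241394/9 ≈ -26822.)
t = -88 (t = (0 + 4)*(-22) = 4*(-22) = -88)
H(U) = 2*U
√(H(t) + 1/((193051 + 72380) + N)) = √(2*(-88) + 1/((193051 + 72380) - 241394/9)) = √(-176 + 1/(265431 - 241394/9)) = √(-176 + 1/(2147485/9)) = √(-176 + 9/2147485) = √(-377957351/2147485) = I*√811657741912235/2147485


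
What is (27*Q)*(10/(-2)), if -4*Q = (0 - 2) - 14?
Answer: -540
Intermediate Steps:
Q = 4 (Q = -((0 - 2) - 14)/4 = -(-2 - 14)/4 = -¼*(-16) = 4)
(27*Q)*(10/(-2)) = (27*4)*(10/(-2)) = 108*(10*(-½)) = 108*(-5) = -540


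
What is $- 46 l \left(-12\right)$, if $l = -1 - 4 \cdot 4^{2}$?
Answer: $-35880$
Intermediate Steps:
$l = -65$ ($l = -1 - 64 = -65$)
$- 46 l \left(-12\right) = \left(-46\right) \left(-65\right) \left(-12\right) = 2990 \left(-12\right) = -35880$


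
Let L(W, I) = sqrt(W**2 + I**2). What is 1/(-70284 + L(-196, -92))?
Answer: -17571/1234948444 - sqrt(2930)/1234948444 ≈ -1.4272e-5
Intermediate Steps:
L(W, I) = sqrt(I**2 + W**2)
1/(-70284 + L(-196, -92)) = 1/(-70284 + sqrt((-92)**2 + (-196)**2)) = 1/(-70284 + sqrt(8464 + 38416)) = 1/(-70284 + sqrt(46880)) = 1/(-70284 + 4*sqrt(2930))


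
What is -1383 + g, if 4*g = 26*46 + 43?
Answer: -4293/4 ≈ -1073.3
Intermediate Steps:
g = 1239/4 (g = (26*46 + 43)/4 = (1196 + 43)/4 = (¼)*1239 = 1239/4 ≈ 309.75)
-1383 + g = -1383 + 1239/4 = -4293/4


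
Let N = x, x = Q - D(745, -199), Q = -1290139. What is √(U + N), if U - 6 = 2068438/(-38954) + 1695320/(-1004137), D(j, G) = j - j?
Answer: 2*I*√123373817783909389619251235/19557576349 ≈ 1135.9*I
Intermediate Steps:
D(j, G) = 0
U = -954171853549/19557576349 (U = 6 + (2068438/(-38954) + 1695320/(-1004137)) = 6 + (2068438*(-1/38954) + 1695320*(-1/1004137)) = 6 + (-1034219/19477 - 1695320/1004137) = 6 - 1071517311643/19557576349 = -954171853549/19557576349 ≈ -48.788)
x = -1290139 (x = -1290139 - 1*0 = -1290139 + 0 = -1290139)
N = -1290139
√(U + N) = √(-954171853549/19557576349 - 1290139) = √(-25232946165176060/19557576349) = 2*I*√123373817783909389619251235/19557576349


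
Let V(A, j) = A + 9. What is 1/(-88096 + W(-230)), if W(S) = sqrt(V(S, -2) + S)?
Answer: -88096/7760905667 - I*sqrt(451)/7760905667 ≈ -1.1351e-5 - 2.7364e-9*I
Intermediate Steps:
V(A, j) = 9 + A
W(S) = sqrt(9 + 2*S) (W(S) = sqrt((9 + S) + S) = sqrt(9 + 2*S))
1/(-88096 + W(-230)) = 1/(-88096 + sqrt(9 + 2*(-230))) = 1/(-88096 + sqrt(9 - 460)) = 1/(-88096 + sqrt(-451)) = 1/(-88096 + I*sqrt(451))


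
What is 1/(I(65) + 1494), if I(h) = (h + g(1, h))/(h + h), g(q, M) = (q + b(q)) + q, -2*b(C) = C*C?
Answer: 260/388573 ≈ 0.00066912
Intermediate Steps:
b(C) = -C²/2 (b(C) = -C*C/2 = -C²/2)
g(q, M) = 2*q - q²/2 (g(q, M) = (q - q²/2) + q = 2*q - q²/2)
I(h) = (3/2 + h)/(2*h) (I(h) = (h + (½)*1*(4 - 1*1))/(h + h) = (h + (½)*1*(4 - 1))/((2*h)) = (h + (½)*1*3)*(1/(2*h)) = (h + 3/2)*(1/(2*h)) = (3/2 + h)*(1/(2*h)) = (3/2 + h)/(2*h))
1/(I(65) + 1494) = 1/((¼)*(3 + 2*65)/65 + 1494) = 1/((¼)*(1/65)*(3 + 130) + 1494) = 1/((¼)*(1/65)*133 + 1494) = 1/(133/260 + 1494) = 1/(388573/260) = 260/388573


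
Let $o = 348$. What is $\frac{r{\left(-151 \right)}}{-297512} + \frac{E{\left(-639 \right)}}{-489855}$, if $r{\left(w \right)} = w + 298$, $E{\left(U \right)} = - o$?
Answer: $\frac{10508497}{48579246920} \approx 0.00021632$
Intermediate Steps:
$E{\left(U \right)} = -348$ ($E{\left(U \right)} = \left(-1\right) 348 = -348$)
$r{\left(w \right)} = 298 + w$
$\frac{r{\left(-151 \right)}}{-297512} + \frac{E{\left(-639 \right)}}{-489855} = \frac{298 - 151}{-297512} - \frac{348}{-489855} = 147 \left(- \frac{1}{297512}\right) - - \frac{116}{163285} = - \frac{147}{297512} + \frac{116}{163285} = \frac{10508497}{48579246920}$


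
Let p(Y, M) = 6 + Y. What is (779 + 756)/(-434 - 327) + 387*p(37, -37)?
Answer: 12662266/761 ≈ 16639.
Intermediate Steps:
(779 + 756)/(-434 - 327) + 387*p(37, -37) = (779 + 756)/(-434 - 327) + 387*(6 + 37) = 1535/(-761) + 387*43 = 1535*(-1/761) + 16641 = -1535/761 + 16641 = 12662266/761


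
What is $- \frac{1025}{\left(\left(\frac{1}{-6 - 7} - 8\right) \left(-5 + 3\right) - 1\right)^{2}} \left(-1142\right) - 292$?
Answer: $\frac{186490722}{38809} \approx 4805.3$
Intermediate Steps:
$- \frac{1025}{\left(\left(\frac{1}{-6 - 7} - 8\right) \left(-5 + 3\right) - 1\right)^{2}} \left(-1142\right) - 292 = - \frac{1025}{\left(\left(\frac{1}{-13} - 8\right) \left(-2\right) - 1\right)^{2}} \left(-1142\right) - 292 = - \frac{1025}{\left(\left(- \frac{1}{13} - 8\right) \left(-2\right) - 1\right)^{2}} \left(-1142\right) - 292 = - \frac{1025}{\left(\left(- \frac{105}{13}\right) \left(-2\right) - 1\right)^{2}} \left(-1142\right) - 292 = - \frac{1025}{\left(\frac{210}{13} - 1\right)^{2}} \left(-1142\right) - 292 = - \frac{1025}{\left(\frac{197}{13}\right)^{2}} \left(-1142\right) - 292 = - \frac{1025}{\frac{38809}{169}} \left(-1142\right) - 292 = \left(-1025\right) \frac{169}{38809} \left(-1142\right) - 292 = \left(- \frac{173225}{38809}\right) \left(-1142\right) - 292 = \frac{197822950}{38809} - 292 = \frac{186490722}{38809}$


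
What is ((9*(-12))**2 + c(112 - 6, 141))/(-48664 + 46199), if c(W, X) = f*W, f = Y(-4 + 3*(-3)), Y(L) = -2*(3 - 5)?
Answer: -12088/2465 ≈ -4.9039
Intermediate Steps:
Y(L) = 4 (Y(L) = -2*(-2) = 4)
f = 4
c(W, X) = 4*W
((9*(-12))**2 + c(112 - 6, 141))/(-48664 + 46199) = ((9*(-12))**2 + 4*(112 - 6))/(-48664 + 46199) = ((-108)**2 + 4*106)/(-2465) = (11664 + 424)*(-1/2465) = 12088*(-1/2465) = -12088/2465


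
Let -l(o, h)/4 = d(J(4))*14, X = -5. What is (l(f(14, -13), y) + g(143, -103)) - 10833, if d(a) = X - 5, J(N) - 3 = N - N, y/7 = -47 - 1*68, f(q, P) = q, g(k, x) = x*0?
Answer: -10273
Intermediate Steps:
g(k, x) = 0
y = -805 (y = 7*(-47 - 1*68) = 7*(-47 - 68) = 7*(-115) = -805)
J(N) = 3 (J(N) = 3 + (N - N) = 3 + 0 = 3)
d(a) = -10 (d(a) = -5 - 5 = -10)
l(o, h) = 560 (l(o, h) = -(-40)*14 = -4*(-140) = 560)
(l(f(14, -13), y) + g(143, -103)) - 10833 = (560 + 0) - 10833 = 560 - 10833 = -10273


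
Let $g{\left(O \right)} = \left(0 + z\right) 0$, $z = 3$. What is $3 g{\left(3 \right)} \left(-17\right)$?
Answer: $0$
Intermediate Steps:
$g{\left(O \right)} = 0$ ($g{\left(O \right)} = \left(0 + 3\right) 0 = 3 \cdot 0 = 0$)
$3 g{\left(3 \right)} \left(-17\right) = 3 \cdot 0 \left(-17\right) = 0 \left(-17\right) = 0$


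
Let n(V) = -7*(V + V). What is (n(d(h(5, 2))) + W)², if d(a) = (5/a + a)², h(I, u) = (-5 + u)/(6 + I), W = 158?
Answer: 26070030997924/1185921 ≈ 2.1983e+7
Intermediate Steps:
h(I, u) = (-5 + u)/(6 + I)
d(a) = (a + 5/a)²
n(V) = -14*V
(n(d(h(5, 2))) + W)² = (-14*(5 + ((-5 + 2)/(6 + 5))²)²/((-5 + 2)/(6 + 5))² + 158)² = (-14*(5 + (-3/11)²)²/(-3/11)² + 158)² = (-1694*(5 + 9/121)²/9 + 158)² = (-1694*(614/121)²/9 + 158)² = (-1694*376996/(9*14641) + 158)² = (-14*376996/1089 + 158)² = (-5277944/1089 + 158)² = (-5105882/1089)² = 26070030997924/1185921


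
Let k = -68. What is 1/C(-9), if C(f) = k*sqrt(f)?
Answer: I/204 ≈ 0.004902*I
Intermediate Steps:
C(f) = -68*sqrt(f)
1/C(-9) = 1/(-204*I) = I/204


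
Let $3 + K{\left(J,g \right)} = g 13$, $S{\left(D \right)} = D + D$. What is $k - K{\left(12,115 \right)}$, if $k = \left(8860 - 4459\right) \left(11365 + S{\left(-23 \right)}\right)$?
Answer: $49813427$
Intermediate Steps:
$S{\left(D \right)} = 2 D$
$k = 49814919$ ($k = \left(8860 - 4459\right) \left(11365 + 2 \left(-23\right)\right) = 4401 \left(11365 - 46\right) = 4401 \cdot 11319 = 49814919$)
$K{\left(J,g \right)} = -3 + 13 g$ ($K{\left(J,g \right)} = -3 + g 13 = -3 + 13 g$)
$k - K{\left(12,115 \right)} = 49814919 - \left(-3 + 13 \cdot 115\right) = 49814919 - \left(-3 + 1495\right) = 49814919 - 1492 = 49813427$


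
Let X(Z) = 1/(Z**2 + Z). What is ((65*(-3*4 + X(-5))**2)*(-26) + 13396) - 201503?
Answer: -17177729/40 ≈ -4.2944e+5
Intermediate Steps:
X(Z) = 1/(Z + Z**2)
((65*(-3*4 + X(-5))**2)*(-26) + 13396) - 201503 = ((65*(-3*4 + 1/((-5)*(1 - 5)))**2)*(-26) + 13396) - 201503 = ((65*(-12 - 1/5/(-4))**2)*(-26) + 13396) - 201503 = ((65*(-12 - 1/5*(-1/4))**2)*(-26) + 13396) - 201503 = ((65*(-12 + 1/20)**2)*(-26) + 13396) - 201503 = ((65*(-239/20)**2)*(-26) + 13396) - 201503 = ((65*(57121/400))*(-26) + 13396) - 201503 = ((742573/80)*(-26) + 13396) - 201503 = (-9653449/40 + 13396) - 201503 = -9117609/40 - 201503 = -17177729/40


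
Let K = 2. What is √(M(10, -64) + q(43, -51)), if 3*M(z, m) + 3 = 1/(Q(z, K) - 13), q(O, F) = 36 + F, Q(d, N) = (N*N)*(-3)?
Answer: I*√3603/15 ≈ 4.0017*I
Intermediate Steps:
Q(d, N) = -3*N² (Q(d, N) = N²*(-3) = -3*N²)
M(z, m) = -76/75 (M(z, m) = -1 + 1/(3*(-3*2² - 13)) = -1 + 1/(3*(-3*4 - 13)) = -1 + 1/(3*(-12 - 13)) = -1 + (⅓)/(-25) = -1 + (⅓)*(-1/25) = -1 - 1/75 = -76/75)
√(M(10, -64) + q(43, -51)) = √(-76/75 + (36 - 51)) = √(-76/75 - 15) = √(-1201/75) = I*√3603/15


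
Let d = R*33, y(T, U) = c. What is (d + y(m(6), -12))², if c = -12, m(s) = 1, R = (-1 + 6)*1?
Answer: 23409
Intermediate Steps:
R = 5 (R = 5*1 = 5)
y(T, U) = -12
d = 165 (d = 5*33 = 165)
(d + y(m(6), -12))² = (165 - 12)² = 153² = 23409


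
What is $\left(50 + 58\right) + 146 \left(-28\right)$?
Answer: $-3980$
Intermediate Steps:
$\left(50 + 58\right) + 146 \left(-28\right) = 108 - 4088 = -3980$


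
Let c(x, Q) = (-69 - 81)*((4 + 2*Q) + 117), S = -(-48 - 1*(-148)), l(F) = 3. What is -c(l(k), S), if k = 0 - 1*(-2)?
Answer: -11850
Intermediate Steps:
k = 2 (k = 0 + 2 = 2)
S = -100 (S = -(-48 + 148) = -1*100 = -100)
c(x, Q) = -18150 - 300*Q (c(x, Q) = -150*(121 + 2*Q) = -18150 - 300*Q)
-c(l(k), S) = -(-18150 - 300*(-100)) = -(-18150 + 30000) = -1*11850 = -11850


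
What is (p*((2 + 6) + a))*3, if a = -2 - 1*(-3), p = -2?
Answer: -54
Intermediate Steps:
a = 1 (a = -2 + 3 = 1)
(p*((2 + 6) + a))*3 = -2*((2 + 6) + 1)*3 = -2*(8 + 1)*3 = -2*9*3 = -18*3 = -54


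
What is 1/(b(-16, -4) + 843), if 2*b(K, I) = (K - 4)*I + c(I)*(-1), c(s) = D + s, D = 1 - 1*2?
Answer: 2/1771 ≈ 0.0011293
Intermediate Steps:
D = -1 (D = 1 - 2 = -1)
c(s) = -1 + s
b(K, I) = ½ - I/2 + I*(-4 + K)/2 (b(K, I) = ((K - 4)*I + (-1 + I)*(-1))/2 = ((-4 + K)*I + (1 - I))/2 = (I*(-4 + K) + (1 - I))/2 = (1 - I + I*(-4 + K))/2 = ½ - I/2 + I*(-4 + K)/2)
1/(b(-16, -4) + 843) = 1/((½ - 5/2*(-4) + (½)*(-4)*(-16)) + 843) = 1/((½ + 10 + 32) + 843) = 1/(85/2 + 843) = 1/(1771/2) = 2/1771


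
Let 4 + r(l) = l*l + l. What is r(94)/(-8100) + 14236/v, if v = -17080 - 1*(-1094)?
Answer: -64500659/32371650 ≈ -1.9925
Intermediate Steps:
r(l) = -4 + l + l² (r(l) = -4 + (l*l + l) = -4 + (l² + l) = -4 + (l + l²) = -4 + l + l²)
v = -15986 (v = -17080 + 1094 = -15986)
r(94)/(-8100) + 14236/v = (-4 + 94 + 94²)/(-8100) + 14236/(-15986) = (-4 + 94 + 8836)*(-1/8100) + 14236*(-1/15986) = 8926*(-1/8100) - 7118/7993 = -4463/4050 - 7118/7993 = -64500659/32371650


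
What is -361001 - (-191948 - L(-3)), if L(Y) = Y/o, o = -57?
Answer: -3212006/19 ≈ -1.6905e+5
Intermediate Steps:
L(Y) = -Y/57 (L(Y) = Y/(-57) = Y*(-1/57) = -Y/57)
-361001 - (-191948 - L(-3)) = -361001 - (-191948 - (-1)*(-3)/57) = -361001 - (-191948 - 1*1/19) = -361001 - (-191948 - 1/19) = -361001 - 1*(-3647013/19) = -361001 + 3647013/19 = -3212006/19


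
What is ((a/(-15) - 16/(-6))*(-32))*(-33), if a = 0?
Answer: 2816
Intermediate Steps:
((a/(-15) - 16/(-6))*(-32))*(-33) = ((0/(-15) - 16/(-6))*(-32))*(-33) = ((0*(-1/15) - 16*(-1/6))*(-32))*(-33) = ((0 + 8/3)*(-32))*(-33) = ((8/3)*(-32))*(-33) = -256/3*(-33) = 2816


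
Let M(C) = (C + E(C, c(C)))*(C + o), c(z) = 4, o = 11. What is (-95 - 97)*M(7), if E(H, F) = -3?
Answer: -13824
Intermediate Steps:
M(C) = (-3 + C)*(11 + C) (M(C) = (C - 3)*(C + 11) = (-3 + C)*(11 + C))
(-95 - 97)*M(7) = (-95 - 97)*(-33 + 7² + 8*7) = -192*(-33 + 49 + 56) = -192*72 = -13824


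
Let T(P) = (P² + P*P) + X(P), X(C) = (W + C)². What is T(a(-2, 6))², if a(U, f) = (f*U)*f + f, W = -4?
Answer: 185286544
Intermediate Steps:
X(C) = (-4 + C)²
a(U, f) = f + U*f² (a(U, f) = (U*f)*f + f = U*f² + f = f + U*f²)
T(P) = (-4 + P)² + 2*P² (T(P) = (P² + P*P) + (-4 + P)² = (P² + P²) + (-4 + P)² = 2*P² + (-4 + P)² = (-4 + P)² + 2*P²)
T(a(-2, 6))² = ((-4 + 6*(1 - 2*6))² + 2*(6*(1 - 2*6))²)² = ((-4 + 6*(1 - 12))² + 2*(6*(1 - 12))²)² = ((-4 + 6*(-11))² + 2*(6*(-11))²)² = ((-4 - 66)² + 2*(-66)²)² = ((-70)² + 2*4356)² = (4900 + 8712)² = 13612² = 185286544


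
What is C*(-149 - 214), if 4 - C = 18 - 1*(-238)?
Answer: 91476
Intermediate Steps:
C = -252 (C = 4 - (18 - 1*(-238)) = 4 - (18 + 238) = 4 - 1*256 = 4 - 256 = -252)
C*(-149 - 214) = -252*(-149 - 214) = -252*(-363) = 91476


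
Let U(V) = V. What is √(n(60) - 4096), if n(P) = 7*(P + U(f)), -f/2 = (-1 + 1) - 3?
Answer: I*√3634 ≈ 60.283*I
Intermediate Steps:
f = 6 (f = -2*((-1 + 1) - 3) = -2*(0 - 3) = -2*(-3) = 6)
n(P) = 42 + 7*P (n(P) = 7*(P + 6) = 7*(6 + P) = 42 + 7*P)
√(n(60) - 4096) = √((42 + 7*60) - 4096) = √((42 + 420) - 4096) = √(462 - 4096) = √(-3634) = I*√3634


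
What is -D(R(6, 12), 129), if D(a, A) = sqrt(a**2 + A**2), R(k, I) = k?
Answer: -3*sqrt(1853) ≈ -129.14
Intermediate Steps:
D(a, A) = sqrt(A**2 + a**2)
-D(R(6, 12), 129) = -sqrt(129**2 + 6**2) = -sqrt(16641 + 36) = -sqrt(16677) = -3*sqrt(1853)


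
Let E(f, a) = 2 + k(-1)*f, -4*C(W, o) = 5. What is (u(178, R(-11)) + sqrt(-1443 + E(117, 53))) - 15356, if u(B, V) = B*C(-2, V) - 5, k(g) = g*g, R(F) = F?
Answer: -31167/2 + 2*I*sqrt(331) ≈ -15584.0 + 36.387*I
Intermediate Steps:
C(W, o) = -5/4 (C(W, o) = -1/4*5 = -5/4)
k(g) = g**2
u(B, V) = -5 - 5*B/4 (u(B, V) = B*(-5/4) - 5 = -5*B/4 - 5 = -5 - 5*B/4)
E(f, a) = 2 + f (E(f, a) = 2 + (-1)**2*f = 2 + 1*f = 2 + f)
(u(178, R(-11)) + sqrt(-1443 + E(117, 53))) - 15356 = ((-5 - 5/4*178) + sqrt(-1443 + (2 + 117))) - 15356 = ((-5 - 445/2) + sqrt(-1443 + 119)) - 15356 = (-455/2 + sqrt(-1324)) - 15356 = (-455/2 + 2*I*sqrt(331)) - 15356 = -31167/2 + 2*I*sqrt(331)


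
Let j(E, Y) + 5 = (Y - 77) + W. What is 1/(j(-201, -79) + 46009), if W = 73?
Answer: 1/45921 ≈ 2.1777e-5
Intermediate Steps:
j(E, Y) = -9 + Y (j(E, Y) = -5 + ((Y - 77) + 73) = -5 + ((-77 + Y) + 73) = -5 + (-4 + Y) = -9 + Y)
1/(j(-201, -79) + 46009) = 1/((-9 - 79) + 46009) = 1/(-88 + 46009) = 1/45921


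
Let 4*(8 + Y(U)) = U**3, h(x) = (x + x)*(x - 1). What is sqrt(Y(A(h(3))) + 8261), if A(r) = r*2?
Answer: 3*sqrt(1301) ≈ 108.21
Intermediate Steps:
h(x) = 2*x*(-1 + x) (h(x) = (2*x)*(-1 + x) = 2*x*(-1 + x))
A(r) = 2*r
Y(U) = -8 + U**3/4
sqrt(Y(A(h(3))) + 8261) = sqrt((-8 + (2*(2*3*(-1 + 3)))**3/4) + 8261) = sqrt((-8 + (2*(2*3*2))**3/4) + 8261) = sqrt((-8 + (2*12)**3/4) + 8261) = sqrt((-8 + (1/4)*24**3) + 8261) = sqrt((-8 + (1/4)*13824) + 8261) = sqrt((-8 + 3456) + 8261) = sqrt(3448 + 8261) = sqrt(11709) = 3*sqrt(1301)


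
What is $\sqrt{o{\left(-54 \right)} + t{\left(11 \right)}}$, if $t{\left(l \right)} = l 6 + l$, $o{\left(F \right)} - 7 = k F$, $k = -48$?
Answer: $2 \sqrt{669} \approx 51.73$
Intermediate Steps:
$o{\left(F \right)} = 7 - 48 F$
$t{\left(l \right)} = 7 l$ ($t{\left(l \right)} = 6 l + l = 7 l$)
$\sqrt{o{\left(-54 \right)} + t{\left(11 \right)}} = \sqrt{\left(7 - -2592\right) + 7 \cdot 11} = \sqrt{\left(7 + 2592\right) + 77} = \sqrt{2599 + 77} = \sqrt{2676} = 2 \sqrt{669}$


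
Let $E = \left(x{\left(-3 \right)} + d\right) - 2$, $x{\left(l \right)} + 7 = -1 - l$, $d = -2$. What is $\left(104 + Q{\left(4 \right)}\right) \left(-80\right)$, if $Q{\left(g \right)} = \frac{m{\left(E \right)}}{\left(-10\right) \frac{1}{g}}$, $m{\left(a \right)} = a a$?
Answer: $-5728$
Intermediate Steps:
$x{\left(l \right)} = -8 - l$ ($x{\left(l \right)} = -7 - \left(1 + l\right) = -8 - l$)
$E = -9$ ($E = \left(\left(-8 - -3\right) - 2\right) - 2 = \left(\left(-8 + 3\right) - 2\right) - 2 = \left(-5 - 2\right) - 2 = -7 - 2 = -9$)
$m{\left(a \right)} = a^{2}$
$Q{\left(g \right)} = - \frac{81 g}{10}$ ($Q{\left(g \right)} = \frac{\left(-9\right)^{2}}{\left(-10\right) \frac{1}{g}} = 81 \left(- \frac{g}{10}\right) = - \frac{81 g}{10}$)
$\left(104 + Q{\left(4 \right)}\right) \left(-80\right) = \left(104 - \frac{162}{5}\right) \left(-80\right) = \frac{358}{5} \left(-80\right) = -5728$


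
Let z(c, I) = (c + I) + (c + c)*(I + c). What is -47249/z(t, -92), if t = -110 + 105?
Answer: -47249/873 ≈ -54.123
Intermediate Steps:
t = -5
z(c, I) = I + c + 2*c*(I + c) (z(c, I) = (I + c) + (2*c)*(I + c) = (I + c) + 2*c*(I + c) = I + c + 2*c*(I + c))
-47249/z(t, -92) = -47249/(-92 - 5 + 2*(-5)**2 + 2*(-92)*(-5)) = -47249/(-92 - 5 + 2*25 + 920) = -47249/(-92 - 5 + 50 + 920) = -47249/873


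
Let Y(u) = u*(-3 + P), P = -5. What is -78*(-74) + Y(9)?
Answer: 5700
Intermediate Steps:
Y(u) = -8*u (Y(u) = u*(-3 - 5) = u*(-8) = -8*u)
-78*(-74) + Y(9) = -78*(-74) - 8*9 = 5772 - 72 = 5700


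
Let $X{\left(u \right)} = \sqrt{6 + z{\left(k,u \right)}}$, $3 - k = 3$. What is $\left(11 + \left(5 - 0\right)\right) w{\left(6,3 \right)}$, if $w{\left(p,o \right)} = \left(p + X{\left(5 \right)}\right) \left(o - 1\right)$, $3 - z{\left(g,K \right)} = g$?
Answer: $288$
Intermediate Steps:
$k = 0$ ($k = 3 - 3 = 0$)
$z{\left(g,K \right)} = 3 - g$
$X{\left(u \right)} = 3$ ($X{\left(u \right)} = \sqrt{6 + \left(3 - 0\right)} = \sqrt{6 + \left(3 + 0\right)} = \sqrt{6 + 3} = \sqrt{9} = 3$)
$w{\left(p,o \right)} = \left(-1 + o\right) \left(3 + p\right)$ ($w{\left(p,o \right)} = \left(p + 3\right) \left(o - 1\right) = \left(3 + p\right) \left(-1 + o\right) = \left(-1 + o\right) \left(3 + p\right)$)
$\left(11 + \left(5 - 0\right)\right) w{\left(6,3 \right)} = \left(11 + \left(5 - 0\right)\right) \left(-3 - 6 + 3 \cdot 3 + 3 \cdot 6\right) = \left(11 + \left(5 + 0\right)\right) \left(-3 - 6 + 9 + 18\right) = \left(11 + 5\right) 18 = 16 \cdot 18 = 288$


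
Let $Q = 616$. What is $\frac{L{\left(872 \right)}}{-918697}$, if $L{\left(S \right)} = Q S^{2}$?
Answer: $- \frac{468396544}{918697} \approx -509.85$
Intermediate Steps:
$L{\left(S \right)} = 616 S^{2}$
$\frac{L{\left(872 \right)}}{-918697} = \frac{616 \cdot 872^{2}}{-918697} = 616 \cdot 760384 \left(- \frac{1}{918697}\right) = 468396544 \left(- \frac{1}{918697}\right) = - \frac{468396544}{918697}$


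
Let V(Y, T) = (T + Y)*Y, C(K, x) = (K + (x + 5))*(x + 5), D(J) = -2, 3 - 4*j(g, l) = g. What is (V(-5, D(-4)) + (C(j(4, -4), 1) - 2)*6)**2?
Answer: 52900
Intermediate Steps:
j(g, l) = 3/4 - g/4
C(K, x) = (5 + x)*(5 + K + x) (C(K, x) = (K + (5 + x))*(5 + x) = (5 + K + x)*(5 + x) = (5 + x)*(5 + K + x))
V(Y, T) = Y*(T + Y)
(V(-5, D(-4)) + (C(j(4, -4), 1) - 2)*6)**2 = (-5*(-2 - 5) + ((25 + 1**2 + 5*(3/4 - 1/4*4) + 10*1 + (3/4 - 1/4*4)*1) - 2)*6)**2 = (-5*(-7) + ((25 + 1 + 5*(3/4 - 1) + 10 + (3/4 - 1)*1) - 2)*6)**2 = (35 + ((25 + 1 + 5*(-1/4) + 10 - 1/4*1) - 2)*6)**2 = (35 + ((25 + 1 - 5/4 + 10 - 1/4) - 2)*6)**2 = (35 + (69/2 - 2)*6)**2 = (35 + (65/2)*6)**2 = (35 + 195)**2 = 230**2 = 52900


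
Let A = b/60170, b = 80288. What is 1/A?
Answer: 30085/40144 ≈ 0.74943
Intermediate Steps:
A = 40144/30085 (A = 80288/60170 = 80288*(1/60170) = 40144/30085 ≈ 1.3344)
1/A = 1/(40144/30085) = 30085/40144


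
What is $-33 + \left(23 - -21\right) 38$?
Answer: $1639$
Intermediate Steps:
$-33 + \left(23 - -21\right) 38 = -33 + \left(23 + 21\right) 38 = -33 + 44 \cdot 38 = -33 + 1672 = 1639$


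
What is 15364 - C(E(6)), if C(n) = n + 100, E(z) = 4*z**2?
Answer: 15120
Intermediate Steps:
C(n) = 100 + n
15364 - C(E(6)) = 15364 - (100 + 4*6**2) = 15364 - (100 + 4*36) = 15364 - (100 + 144) = 15364 - 1*244 = 15364 - 244 = 15120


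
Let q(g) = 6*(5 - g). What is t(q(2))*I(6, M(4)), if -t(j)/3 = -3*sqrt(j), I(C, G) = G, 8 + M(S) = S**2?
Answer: 216*sqrt(2) ≈ 305.47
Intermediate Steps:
M(S) = -8 + S**2
q(g) = 30 - 6*g
t(j) = 9*sqrt(j) (t(j) = -(-9)*sqrt(j) = 9*sqrt(j))
t(q(2))*I(6, M(4)) = (9*sqrt(30 - 6*2))*(-8 + 4**2) = (9*sqrt(30 - 12))*(-8 + 16) = (9*sqrt(18))*8 = (9*(3*sqrt(2)))*8 = (27*sqrt(2))*8 = 216*sqrt(2)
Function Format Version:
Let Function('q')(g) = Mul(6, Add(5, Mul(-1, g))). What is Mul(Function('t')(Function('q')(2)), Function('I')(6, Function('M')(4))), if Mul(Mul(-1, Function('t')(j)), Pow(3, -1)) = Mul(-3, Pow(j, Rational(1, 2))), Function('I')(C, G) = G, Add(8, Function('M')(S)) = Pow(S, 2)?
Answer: Mul(216, Pow(2, Rational(1, 2))) ≈ 305.47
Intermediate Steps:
Function('M')(S) = Add(-8, Pow(S, 2))
Function('q')(g) = Add(30, Mul(-6, g))
Function('t')(j) = Mul(9, Pow(j, Rational(1, 2))) (Function('t')(j) = Mul(-3, Mul(-3, Pow(j, Rational(1, 2)))) = Mul(9, Pow(j, Rational(1, 2))))
Mul(Function('t')(Function('q')(2)), Function('I')(6, Function('M')(4))) = Mul(Mul(9, Pow(Add(30, Mul(-6, 2)), Rational(1, 2))), Add(-8, Pow(4, 2))) = Mul(Mul(9, Pow(Add(30, -12), Rational(1, 2))), Add(-8, 16)) = Mul(Mul(9, Pow(18, Rational(1, 2))), 8) = Mul(Mul(9, Mul(3, Pow(2, Rational(1, 2)))), 8) = Mul(Mul(27, Pow(2, Rational(1, 2))), 8) = Mul(216, Pow(2, Rational(1, 2)))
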